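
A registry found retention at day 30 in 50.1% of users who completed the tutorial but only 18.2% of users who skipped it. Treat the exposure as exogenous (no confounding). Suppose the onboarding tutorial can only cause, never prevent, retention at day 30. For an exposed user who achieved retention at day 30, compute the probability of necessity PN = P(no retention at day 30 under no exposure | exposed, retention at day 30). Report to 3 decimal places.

PN ≈ 0.637

p₁ = 0.501, p₀ = 0.182.
Under exogeneity and monotonicity, PN = (p₁ − p₀) / p₁.
PN = (0.501 − 0.182) / 0.501 = 0.319 / 0.501 ≈ 0.6367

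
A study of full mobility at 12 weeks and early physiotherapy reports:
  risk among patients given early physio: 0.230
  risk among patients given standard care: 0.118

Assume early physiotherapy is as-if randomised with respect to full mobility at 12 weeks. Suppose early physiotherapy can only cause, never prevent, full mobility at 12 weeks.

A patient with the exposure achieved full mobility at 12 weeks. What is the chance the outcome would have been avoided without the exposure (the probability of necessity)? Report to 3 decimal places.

PN ≈ 0.487

Let p₁ = 0.23, p₀ = 0.118.
Under exogeneity and monotonicity, PN = (p₁ − p₀) / p₁.
PN = (0.23 − 0.118) / 0.23 = 0.112 / 0.23 ≈ 0.4870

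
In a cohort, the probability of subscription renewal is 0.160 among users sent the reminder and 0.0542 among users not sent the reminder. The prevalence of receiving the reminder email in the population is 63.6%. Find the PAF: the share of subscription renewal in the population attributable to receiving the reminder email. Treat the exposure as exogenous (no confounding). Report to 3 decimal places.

Let p₁ = 0.16, p₀ = 0.0542.
Overall risk P(Y=1) = π·p₁ + (1−π)·p₀ = 0.636×0.16 + 0.364×0.0542 = 0.12149.
Under exogeneity, PAF = [P(Y=1) − p₀] / P(Y=1).
PAF = (0.12149 − 0.0542) / 0.12149 ≈ 0.5539

PAF ≈ 0.554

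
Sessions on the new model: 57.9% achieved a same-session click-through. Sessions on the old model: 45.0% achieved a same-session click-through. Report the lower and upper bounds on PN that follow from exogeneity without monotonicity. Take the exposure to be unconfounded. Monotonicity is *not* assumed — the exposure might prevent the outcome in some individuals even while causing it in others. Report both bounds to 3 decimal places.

p₁ = 0.579, p₀ = 0.45.
Under exogeneity alone the bounds on PN are max{0,(p₁−p₀)/p₁} ≤ PN ≤ min{1,(1−p₀)/p₁}.
  lower = (p₁ − p₀)/p₁ = 0.129 / 0.579 ≈ 0.2228
  upper = min{1, (1 − p₀)/p₁} = 0.55 / 0.579 ≈ 0.9499

0.223 ≤ PN ≤ 0.950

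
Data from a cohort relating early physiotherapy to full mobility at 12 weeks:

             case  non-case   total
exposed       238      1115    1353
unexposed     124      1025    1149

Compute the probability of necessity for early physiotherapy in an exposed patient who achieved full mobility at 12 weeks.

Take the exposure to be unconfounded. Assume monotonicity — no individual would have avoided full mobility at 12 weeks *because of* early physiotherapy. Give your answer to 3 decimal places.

PN ≈ 0.386

p₁ = P(outcome | exposed) = 238/1353 = 0.17591
p₀ = P(outcome | unexposed) = 124/1149 = 0.10792
Under exogeneity and monotonicity, PN = (p₁ − p₀) / p₁.
PN = (0.17591 − 0.10792) / 0.17591 = 0.067985 / 0.17591 ≈ 0.3865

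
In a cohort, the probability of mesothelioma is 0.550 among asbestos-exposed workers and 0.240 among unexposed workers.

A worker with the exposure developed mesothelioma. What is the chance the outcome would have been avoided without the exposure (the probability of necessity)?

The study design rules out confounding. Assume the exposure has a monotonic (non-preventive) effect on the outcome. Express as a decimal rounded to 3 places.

PN ≈ 0.564

Let p₁ = 0.55, p₀ = 0.24.
Under exogeneity and monotonicity, PN = (p₁ − p₀) / p₁.
PN = (0.55 − 0.24) / 0.55 = 0.31 / 0.55 ≈ 0.5636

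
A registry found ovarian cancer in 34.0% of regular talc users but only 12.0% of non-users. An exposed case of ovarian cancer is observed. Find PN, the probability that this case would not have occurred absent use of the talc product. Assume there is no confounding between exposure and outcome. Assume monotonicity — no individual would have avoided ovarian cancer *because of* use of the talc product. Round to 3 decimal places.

p₁ = 0.34, p₀ = 0.12.
Under exogeneity and monotonicity, PN = (p₁ − p₀) / p₁.
PN = (0.34 − 0.12) / 0.34 = 0.22 / 0.34 ≈ 0.6471

PN ≈ 0.647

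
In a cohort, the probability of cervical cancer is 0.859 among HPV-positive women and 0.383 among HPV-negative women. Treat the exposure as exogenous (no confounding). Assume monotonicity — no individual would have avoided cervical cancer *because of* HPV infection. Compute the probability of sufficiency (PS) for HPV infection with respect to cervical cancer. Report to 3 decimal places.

Let p₁ = 0.859, p₀ = 0.383.
Under exogeneity and monotonicity, PS = (p₁ − p₀) / (1 − p₀).
PS = (0.859 − 0.383) / (1 − 0.383) = 0.476 / 0.617 ≈ 0.7715

PS ≈ 0.771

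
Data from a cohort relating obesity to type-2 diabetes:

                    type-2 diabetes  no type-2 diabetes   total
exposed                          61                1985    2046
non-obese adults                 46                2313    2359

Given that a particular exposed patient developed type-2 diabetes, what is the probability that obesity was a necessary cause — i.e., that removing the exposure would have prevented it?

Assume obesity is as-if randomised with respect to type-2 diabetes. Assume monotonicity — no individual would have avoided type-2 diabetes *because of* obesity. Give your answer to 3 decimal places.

p₁ = P(outcome | exposed) = 61/2046 = 0.029814
p₀ = P(outcome | unexposed) = 46/2359 = 0.0195
Under exogeneity and monotonicity, PN = (p₁ − p₀) / p₁.
PN = (0.029814 − 0.0195) / 0.029814 = 0.010314 / 0.029814 ≈ 0.3460

PN ≈ 0.346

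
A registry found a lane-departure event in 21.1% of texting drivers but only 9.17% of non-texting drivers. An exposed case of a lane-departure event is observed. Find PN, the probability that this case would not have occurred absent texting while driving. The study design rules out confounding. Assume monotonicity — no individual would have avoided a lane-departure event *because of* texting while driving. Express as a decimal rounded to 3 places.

p₁ = 0.211, p₀ = 0.0917.
Under exogeneity and monotonicity, PN = (p₁ − p₀) / p₁.
PN = (0.211 − 0.0917) / 0.211 = 0.1193 / 0.211 ≈ 0.5654

PN ≈ 0.565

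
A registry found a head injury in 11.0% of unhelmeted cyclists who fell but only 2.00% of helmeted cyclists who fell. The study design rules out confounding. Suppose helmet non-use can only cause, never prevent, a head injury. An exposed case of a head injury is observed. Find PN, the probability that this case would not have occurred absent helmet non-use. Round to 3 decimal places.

PN ≈ 0.818

p₁ = 0.11, p₀ = 0.02.
Under exogeneity and monotonicity, PN = (p₁ − p₀) / p₁.
PN = (0.11 − 0.02) / 0.11 = 0.09 / 0.11 ≈ 0.8182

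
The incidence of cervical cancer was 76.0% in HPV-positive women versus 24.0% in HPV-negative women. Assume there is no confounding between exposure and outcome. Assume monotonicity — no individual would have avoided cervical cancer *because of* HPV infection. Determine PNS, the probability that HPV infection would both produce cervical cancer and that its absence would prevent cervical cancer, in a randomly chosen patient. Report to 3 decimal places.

PNS ≈ 0.520

p₁ = 0.76, p₀ = 0.24.
Under exogeneity and monotonicity, PNS = p₁ − p₀.
PNS = 0.76 − 0.24 = 0.52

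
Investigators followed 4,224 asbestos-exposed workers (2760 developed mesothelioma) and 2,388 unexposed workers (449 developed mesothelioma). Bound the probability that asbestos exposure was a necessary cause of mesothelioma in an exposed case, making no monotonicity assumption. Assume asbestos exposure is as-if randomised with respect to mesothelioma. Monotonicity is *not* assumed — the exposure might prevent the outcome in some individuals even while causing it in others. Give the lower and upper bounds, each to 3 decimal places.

p₁ = P(outcome | exposed) = 2760/4224 = 0.65341
p₀ = P(outcome | unexposed) = 449/2388 = 0.18802
Under exogeneity alone the bounds on PN are max{0,(p₁−p₀)/p₁} ≤ PN ≤ min{1,(1−p₀)/p₁}.
  lower = (p₁ − p₀)/p₁ = 0.46539 / 0.65341 ≈ 0.7122
  upper = min{1, (1 − p₀)/p₁} = 0.81198 / 0.65341 ≈ 1.2427 → capped at 1

0.712 ≤ PN ≤ 1.000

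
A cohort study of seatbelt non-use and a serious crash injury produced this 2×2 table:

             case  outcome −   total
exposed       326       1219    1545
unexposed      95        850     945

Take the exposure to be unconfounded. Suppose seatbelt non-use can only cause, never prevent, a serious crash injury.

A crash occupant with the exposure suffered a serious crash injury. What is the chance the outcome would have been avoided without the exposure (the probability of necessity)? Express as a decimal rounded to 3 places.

PN ≈ 0.524

p₁ = P(outcome | exposed) = 326/1545 = 0.211
p₀ = P(outcome | unexposed) = 95/945 = 0.10053
Under exogeneity and monotonicity, PN = (p₁ − p₀) / p₁.
PN = (0.211 − 0.10053) / 0.211 = 0.11047 / 0.211 ≈ 0.5236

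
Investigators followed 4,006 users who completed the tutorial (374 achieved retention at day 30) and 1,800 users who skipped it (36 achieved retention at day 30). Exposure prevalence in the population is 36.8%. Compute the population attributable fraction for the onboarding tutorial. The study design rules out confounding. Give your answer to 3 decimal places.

p₁ = P(outcome | exposed) = 374/4006 = 0.09336
p₀ = P(outcome | unexposed) = 36/1800 = 0.02
Overall risk P(Y=1) = π·p₁ + (1−π)·p₀ = 0.368×0.09336 + 0.632×0.02 = 0.046996.
Under exogeneity, PAF = [P(Y=1) − p₀] / P(Y=1).
PAF = (0.046996 − 0.02) / 0.046996 ≈ 0.5744

PAF ≈ 0.574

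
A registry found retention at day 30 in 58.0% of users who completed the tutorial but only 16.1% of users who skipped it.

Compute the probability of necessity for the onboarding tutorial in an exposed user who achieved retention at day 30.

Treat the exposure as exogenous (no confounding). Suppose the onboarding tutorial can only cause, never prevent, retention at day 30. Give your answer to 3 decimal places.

PN ≈ 0.722

p₁ = 0.58, p₀ = 0.161.
Under exogeneity and monotonicity, PN = (p₁ − p₀) / p₁.
PN = (0.58 − 0.161) / 0.58 = 0.419 / 0.58 ≈ 0.7224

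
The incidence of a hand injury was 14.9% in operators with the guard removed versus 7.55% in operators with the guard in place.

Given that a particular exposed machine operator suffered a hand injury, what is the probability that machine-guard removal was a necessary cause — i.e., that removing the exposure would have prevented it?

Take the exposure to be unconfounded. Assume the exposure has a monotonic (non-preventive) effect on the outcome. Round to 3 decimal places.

p₁ = 0.149, p₀ = 0.0755.
Under exogeneity and monotonicity, PN = (p₁ − p₀) / p₁.
PN = (0.149 − 0.0755) / 0.149 = 0.0735 / 0.149 ≈ 0.4933

PN ≈ 0.493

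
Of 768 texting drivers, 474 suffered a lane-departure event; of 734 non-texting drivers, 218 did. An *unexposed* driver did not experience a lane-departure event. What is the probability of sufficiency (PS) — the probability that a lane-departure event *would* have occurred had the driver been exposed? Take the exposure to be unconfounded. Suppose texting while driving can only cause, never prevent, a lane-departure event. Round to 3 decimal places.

PS ≈ 0.455

p₁ = P(outcome | exposed) = 474/768 = 0.61719
p₀ = P(outcome | unexposed) = 218/734 = 0.297
Under exogeneity and monotonicity, PS = (p₁ − p₀) / (1 − p₀).
PS = (0.61719 − 0.297) / (1 − 0.297) = 0.32018 / 0.703 ≈ 0.4555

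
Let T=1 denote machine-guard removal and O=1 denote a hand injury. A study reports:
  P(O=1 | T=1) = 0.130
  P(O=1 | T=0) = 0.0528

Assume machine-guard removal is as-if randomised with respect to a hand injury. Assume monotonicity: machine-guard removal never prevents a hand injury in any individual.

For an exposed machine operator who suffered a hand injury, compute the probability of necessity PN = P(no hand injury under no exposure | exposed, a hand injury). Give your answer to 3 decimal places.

PN ≈ 0.594

Let p₁ = 0.13, p₀ = 0.0528.
Under exogeneity and monotonicity, PN = (p₁ − p₀) / p₁.
PN = (0.13 − 0.0528) / 0.13 = 0.0772 / 0.13 ≈ 0.5938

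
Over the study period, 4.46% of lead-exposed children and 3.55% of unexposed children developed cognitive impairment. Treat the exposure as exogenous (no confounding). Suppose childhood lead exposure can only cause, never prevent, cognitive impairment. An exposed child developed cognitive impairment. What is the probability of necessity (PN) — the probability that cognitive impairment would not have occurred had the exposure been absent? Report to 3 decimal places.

p₁ = 0.0446, p₀ = 0.0355.
Under exogeneity and monotonicity, PN = (p₁ − p₀) / p₁.
PN = (0.0446 − 0.0355) / 0.0446 = 0.0091 / 0.0446 ≈ 0.2040

PN ≈ 0.204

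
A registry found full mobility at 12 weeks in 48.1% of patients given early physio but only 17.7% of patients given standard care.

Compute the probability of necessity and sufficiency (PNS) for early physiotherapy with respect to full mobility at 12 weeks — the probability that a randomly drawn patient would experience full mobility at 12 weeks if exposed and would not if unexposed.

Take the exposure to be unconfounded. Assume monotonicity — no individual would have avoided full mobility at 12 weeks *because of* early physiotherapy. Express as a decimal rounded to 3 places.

p₁ = 0.481, p₀ = 0.177.
Under exogeneity and monotonicity, PNS = p₁ − p₀.
PNS = 0.481 − 0.177 = 0.304

PNS ≈ 0.304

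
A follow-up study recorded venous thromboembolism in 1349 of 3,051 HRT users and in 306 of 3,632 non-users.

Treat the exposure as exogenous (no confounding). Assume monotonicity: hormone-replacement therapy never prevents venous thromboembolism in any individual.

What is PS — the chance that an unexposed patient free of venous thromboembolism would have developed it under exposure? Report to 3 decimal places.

PS ≈ 0.391

p₁ = P(outcome | exposed) = 1349/3051 = 0.44215
p₀ = P(outcome | unexposed) = 306/3632 = 0.084251
Under exogeneity and monotonicity, PS = (p₁ − p₀) / (1 − p₀).
PS = (0.44215 − 0.084251) / (1 − 0.084251) = 0.3579 / 0.91575 ≈ 0.3908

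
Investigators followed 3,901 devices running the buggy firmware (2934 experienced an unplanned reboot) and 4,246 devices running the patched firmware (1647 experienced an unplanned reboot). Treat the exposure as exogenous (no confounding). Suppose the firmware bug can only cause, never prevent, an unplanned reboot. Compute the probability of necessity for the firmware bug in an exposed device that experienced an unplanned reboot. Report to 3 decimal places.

PN ≈ 0.484

p₁ = P(outcome | exposed) = 2934/3901 = 0.75211
p₀ = P(outcome | unexposed) = 1647/4246 = 0.38789
Under exogeneity and monotonicity, PN = (p₁ − p₀) / p₁.
PN = (0.75211 − 0.38789) / 0.75211 = 0.36422 / 0.75211 ≈ 0.4843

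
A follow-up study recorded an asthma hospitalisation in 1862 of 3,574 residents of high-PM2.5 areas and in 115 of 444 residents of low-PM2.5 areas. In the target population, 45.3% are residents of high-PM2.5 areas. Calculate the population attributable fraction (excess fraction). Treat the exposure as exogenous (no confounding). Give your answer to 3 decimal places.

p₁ = P(outcome | exposed) = 1862/3574 = 0.52098
p₀ = P(outcome | unexposed) = 115/444 = 0.25901
Overall risk P(Y=1) = π·p₁ + (1−π)·p₀ = 0.453×0.52098 + 0.547×0.25901 = 0.37768.
Under exogeneity, PAF = [P(Y=1) − p₀] / P(Y=1).
PAF = (0.37768 − 0.25901) / 0.37768 ≈ 0.3142

PAF ≈ 0.314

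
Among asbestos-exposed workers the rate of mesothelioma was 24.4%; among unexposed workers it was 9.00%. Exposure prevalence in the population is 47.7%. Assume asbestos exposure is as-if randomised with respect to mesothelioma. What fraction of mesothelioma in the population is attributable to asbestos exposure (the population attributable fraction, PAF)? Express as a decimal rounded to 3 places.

p₁ = 0.244, p₀ = 0.09.
Overall risk P(Y=1) = π·p₁ + (1−π)·p₀ = 0.477×0.244 + 0.523×0.09 = 0.16346.
Under exogeneity, PAF = [P(Y=1) − p₀] / P(Y=1).
PAF = (0.16346 − 0.09) / 0.16346 ≈ 0.4494

PAF ≈ 0.449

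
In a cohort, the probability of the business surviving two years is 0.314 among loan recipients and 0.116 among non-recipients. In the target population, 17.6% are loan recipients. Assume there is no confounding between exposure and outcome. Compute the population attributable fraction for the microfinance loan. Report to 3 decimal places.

PAF ≈ 0.231

Let p₁ = 0.314, p₀ = 0.116.
Overall risk P(Y=1) = π·p₁ + (1−π)·p₀ = 0.176×0.314 + 0.824×0.116 = 0.15085.
Under exogeneity, PAF = [P(Y=1) − p₀] / P(Y=1).
PAF = (0.15085 − 0.116) / 0.15085 ≈ 0.2310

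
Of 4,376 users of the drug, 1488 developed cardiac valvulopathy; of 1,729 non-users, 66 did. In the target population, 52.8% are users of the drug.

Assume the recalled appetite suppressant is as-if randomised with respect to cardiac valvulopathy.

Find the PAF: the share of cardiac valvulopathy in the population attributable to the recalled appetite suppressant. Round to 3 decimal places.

p₁ = P(outcome | exposed) = 1488/4376 = 0.34004
p₀ = P(outcome | unexposed) = 66/1729 = 0.038172
Overall risk P(Y=1) = π·p₁ + (1−π)·p₀ = 0.528×0.34004 + 0.472×0.038172 = 0.19756.
Under exogeneity, PAF = [P(Y=1) − p₀] / P(Y=1).
PAF = (0.19756 − 0.038172) / 0.19756 ≈ 0.8068

PAF ≈ 0.807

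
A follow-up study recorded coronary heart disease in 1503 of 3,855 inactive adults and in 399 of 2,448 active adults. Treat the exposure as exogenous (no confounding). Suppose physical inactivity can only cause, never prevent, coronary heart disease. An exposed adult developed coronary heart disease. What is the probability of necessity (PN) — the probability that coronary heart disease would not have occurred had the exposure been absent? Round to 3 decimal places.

p₁ = P(outcome | exposed) = 1503/3855 = 0.38988
p₀ = P(outcome | unexposed) = 399/2448 = 0.16299
Under exogeneity and monotonicity, PN = (p₁ − p₀) / p₁.
PN = (0.38988 − 0.16299) / 0.38988 = 0.22689 / 0.38988 ≈ 0.5820

PN ≈ 0.582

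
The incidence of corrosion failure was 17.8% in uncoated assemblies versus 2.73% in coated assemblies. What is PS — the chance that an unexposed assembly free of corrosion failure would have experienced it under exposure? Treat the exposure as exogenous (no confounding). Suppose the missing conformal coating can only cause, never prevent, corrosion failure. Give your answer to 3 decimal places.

PS ≈ 0.155

p₁ = 0.178, p₀ = 0.0273.
Under exogeneity and monotonicity, PS = (p₁ − p₀) / (1 − p₀).
PS = (0.178 − 0.0273) / (1 − 0.0273) = 0.1507 / 0.9727 ≈ 0.1549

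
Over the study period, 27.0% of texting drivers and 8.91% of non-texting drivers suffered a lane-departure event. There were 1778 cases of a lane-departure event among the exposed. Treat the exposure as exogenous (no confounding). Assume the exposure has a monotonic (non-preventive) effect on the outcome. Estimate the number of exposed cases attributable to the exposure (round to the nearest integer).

about 1191 cases

p₁ = 0.27, p₀ = 0.0891.
PN = (p₁ − p₀)/p₁ = (0.27 − 0.0891) / 0.27 ≈ 0.67000.
Attributable cases ≈ PN × (exposed cases) = 0.67000 × 1778 ≈ 1191.26.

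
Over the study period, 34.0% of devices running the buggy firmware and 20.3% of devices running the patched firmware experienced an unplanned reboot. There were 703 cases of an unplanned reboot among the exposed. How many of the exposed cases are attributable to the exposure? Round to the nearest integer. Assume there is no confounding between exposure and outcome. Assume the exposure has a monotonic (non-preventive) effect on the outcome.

about 283 cases

p₁ = 0.34, p₀ = 0.203.
PN = (p₁ − p₀)/p₁ = (0.34 − 0.203) / 0.34 ≈ 0.40294.
Attributable cases ≈ PN × (exposed cases) = 0.40294 × 703 ≈ 283.27.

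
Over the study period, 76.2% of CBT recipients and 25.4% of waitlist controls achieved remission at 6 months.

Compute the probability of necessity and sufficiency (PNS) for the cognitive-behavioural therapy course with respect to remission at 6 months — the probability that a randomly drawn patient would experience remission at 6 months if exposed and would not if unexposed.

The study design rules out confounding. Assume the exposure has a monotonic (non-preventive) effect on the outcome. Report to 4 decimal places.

p₁ = 0.762, p₀ = 0.254.
Under exogeneity and monotonicity, PNS = p₁ − p₀.
PNS = 0.762 − 0.254 = 0.508

PNS ≈ 0.5080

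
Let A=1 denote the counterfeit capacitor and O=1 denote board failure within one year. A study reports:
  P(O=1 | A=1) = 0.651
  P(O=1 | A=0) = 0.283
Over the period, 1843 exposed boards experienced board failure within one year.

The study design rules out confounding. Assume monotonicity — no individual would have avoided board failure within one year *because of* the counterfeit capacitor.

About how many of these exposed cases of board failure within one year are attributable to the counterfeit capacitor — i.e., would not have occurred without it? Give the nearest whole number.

about 1042 cases

Let p₁ = 0.651, p₀ = 0.283.
PN = (p₁ − p₀)/p₁ = (0.651 − 0.283) / 0.651 ≈ 0.56528.
Attributable cases ≈ PN × (exposed cases) = 0.56528 × 1843 ≈ 1041.82.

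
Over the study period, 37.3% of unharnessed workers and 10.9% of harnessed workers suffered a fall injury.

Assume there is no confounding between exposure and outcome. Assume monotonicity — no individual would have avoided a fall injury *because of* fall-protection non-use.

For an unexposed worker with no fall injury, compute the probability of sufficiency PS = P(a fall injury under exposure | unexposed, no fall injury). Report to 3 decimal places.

PS ≈ 0.296

p₁ = 0.373, p₀ = 0.109.
Under exogeneity and monotonicity, PS = (p₁ − p₀) / (1 − p₀).
PS = (0.373 − 0.109) / (1 − 0.109) = 0.264 / 0.891 ≈ 0.2963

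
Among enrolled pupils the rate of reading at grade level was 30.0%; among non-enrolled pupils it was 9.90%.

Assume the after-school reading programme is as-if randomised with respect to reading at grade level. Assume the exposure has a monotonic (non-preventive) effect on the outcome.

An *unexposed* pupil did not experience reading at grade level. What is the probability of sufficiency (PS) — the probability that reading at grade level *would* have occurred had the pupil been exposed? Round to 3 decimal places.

PS ≈ 0.223

p₁ = 0.3, p₀ = 0.099.
Under exogeneity and monotonicity, PS = (p₁ − p₀) / (1 − p₀).
PS = (0.3 − 0.099) / (1 − 0.099) = 0.201 / 0.901 ≈ 0.2231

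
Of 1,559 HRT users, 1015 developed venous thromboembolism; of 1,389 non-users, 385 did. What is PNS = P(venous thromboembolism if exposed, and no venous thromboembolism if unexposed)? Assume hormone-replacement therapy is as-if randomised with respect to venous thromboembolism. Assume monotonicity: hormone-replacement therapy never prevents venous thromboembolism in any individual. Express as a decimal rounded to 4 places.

PNS ≈ 0.3739

p₁ = P(outcome | exposed) = 1015/1559 = 0.65106
p₀ = P(outcome | unexposed) = 385/1389 = 0.27718
Under exogeneity and monotonicity, PNS = p₁ − p₀.
PNS = 0.65106 − 0.27718 = 0.37388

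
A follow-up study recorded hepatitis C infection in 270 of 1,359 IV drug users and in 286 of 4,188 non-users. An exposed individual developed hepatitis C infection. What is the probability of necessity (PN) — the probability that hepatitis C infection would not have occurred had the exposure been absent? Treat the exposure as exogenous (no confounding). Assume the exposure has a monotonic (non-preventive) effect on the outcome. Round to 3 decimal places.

PN ≈ 0.656

p₁ = P(outcome | exposed) = 270/1359 = 0.19868
p₀ = P(outcome | unexposed) = 286/4188 = 0.06829
Under exogeneity and monotonicity, PN = (p₁ − p₀) / p₁.
PN = (0.19868 − 0.06829) / 0.19868 = 0.13039 / 0.19868 ≈ 0.6563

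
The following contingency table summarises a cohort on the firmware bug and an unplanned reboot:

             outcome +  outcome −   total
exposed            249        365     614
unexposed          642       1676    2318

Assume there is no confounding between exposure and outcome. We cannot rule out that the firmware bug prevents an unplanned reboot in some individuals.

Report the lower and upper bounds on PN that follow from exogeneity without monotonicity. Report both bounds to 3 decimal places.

p₁ = P(outcome | exposed) = 249/614 = 0.40554
p₀ = P(outcome | unexposed) = 642/2318 = 0.27696
Under exogeneity alone the bounds on PN are max{0,(p₁−p₀)/p₁} ≤ PN ≤ min{1,(1−p₀)/p₁}.
  lower = (p₁ − p₀)/p₁ = 0.12857 / 0.40554 ≈ 0.3170
  upper = min{1, (1 − p₀)/p₁} = 0.72304 / 0.40554 ≈ 1.7829 → capped at 1

0.317 ≤ PN ≤ 1.000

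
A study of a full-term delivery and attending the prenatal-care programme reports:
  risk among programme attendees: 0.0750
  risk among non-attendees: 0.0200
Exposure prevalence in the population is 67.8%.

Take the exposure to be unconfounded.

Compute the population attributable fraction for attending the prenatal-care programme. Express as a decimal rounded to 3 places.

PAF ≈ 0.651

Let p₁ = 0.075, p₀ = 0.02.
Overall risk P(Y=1) = π·p₁ + (1−π)·p₀ = 0.678×0.075 + 0.322×0.02 = 0.05729.
Under exogeneity, PAF = [P(Y=1) − p₀] / P(Y=1).
PAF = (0.05729 − 0.02) / 0.05729 ≈ 0.6509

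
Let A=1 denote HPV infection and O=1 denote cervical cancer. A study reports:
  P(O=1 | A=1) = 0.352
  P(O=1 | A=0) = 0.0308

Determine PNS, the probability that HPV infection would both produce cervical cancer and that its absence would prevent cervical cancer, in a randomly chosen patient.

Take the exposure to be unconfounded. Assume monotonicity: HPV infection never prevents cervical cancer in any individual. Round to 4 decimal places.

PNS ≈ 0.3212

Let p₁ = 0.352, p₀ = 0.0308.
Under exogeneity and monotonicity, PNS = p₁ − p₀.
PNS = 0.352 − 0.0308 = 0.3212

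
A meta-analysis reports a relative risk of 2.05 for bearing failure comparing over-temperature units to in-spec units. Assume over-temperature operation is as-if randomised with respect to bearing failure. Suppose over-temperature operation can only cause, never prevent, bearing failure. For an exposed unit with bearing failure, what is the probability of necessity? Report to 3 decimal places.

Under exogeneity and monotonicity, PN = (RR − 1) / RR = 1 − 1/RR.
PN = (2.05 − 1) / 2.05 = 1.05 / 2.05 ≈ 0.5122

PN ≈ 0.512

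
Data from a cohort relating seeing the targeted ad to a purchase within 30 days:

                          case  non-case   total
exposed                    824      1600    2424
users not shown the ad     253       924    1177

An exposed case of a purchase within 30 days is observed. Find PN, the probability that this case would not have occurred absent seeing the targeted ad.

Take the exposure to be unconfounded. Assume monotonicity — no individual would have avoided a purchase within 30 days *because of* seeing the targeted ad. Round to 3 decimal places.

PN ≈ 0.368

p₁ = P(outcome | exposed) = 824/2424 = 0.33993
p₀ = P(outcome | unexposed) = 253/1177 = 0.21495
Under exogeneity and monotonicity, PN = (p₁ − p₀)/p₁.
PN = (0.33993 − 0.21495) / 0.33993 ≈ 0.3677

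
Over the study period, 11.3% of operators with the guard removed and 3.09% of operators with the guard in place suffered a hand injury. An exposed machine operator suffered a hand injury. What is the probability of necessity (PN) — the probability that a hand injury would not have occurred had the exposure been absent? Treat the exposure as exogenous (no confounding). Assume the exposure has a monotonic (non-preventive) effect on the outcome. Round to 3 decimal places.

p₁ = 0.113, p₀ = 0.0309.
Under exogeneity and monotonicity, PN = (p₁ − p₀) / p₁.
PN = (0.113 − 0.0309) / 0.113 = 0.0821 / 0.113 ≈ 0.7265

PN ≈ 0.727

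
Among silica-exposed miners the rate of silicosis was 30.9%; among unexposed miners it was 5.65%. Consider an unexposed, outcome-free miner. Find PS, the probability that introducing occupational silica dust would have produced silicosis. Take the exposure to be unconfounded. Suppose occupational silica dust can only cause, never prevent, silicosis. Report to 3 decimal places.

PS ≈ 0.268

p₁ = 0.309, p₀ = 0.0565.
Under exogeneity and monotonicity, PS = (p₁ − p₀) / (1 − p₀).
PS = (0.309 − 0.0565) / (1 − 0.0565) = 0.2525 / 0.9435 ≈ 0.2676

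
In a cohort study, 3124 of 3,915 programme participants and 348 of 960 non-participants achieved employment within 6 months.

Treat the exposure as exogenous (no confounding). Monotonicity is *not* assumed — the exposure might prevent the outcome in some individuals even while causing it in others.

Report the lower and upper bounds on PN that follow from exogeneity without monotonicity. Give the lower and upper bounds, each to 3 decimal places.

0.546 ≤ PN ≤ 0.799

p₁ = P(outcome | exposed) = 3124/3915 = 0.79796
p₀ = P(outcome | unexposed) = 348/960 = 0.3625
Under exogeneity alone the bounds on PN are max{0,(p₁−p₀)/p₁} ≤ PN ≤ min{1,(1−p₀)/p₁}.
  lower = (p₁ − p₀)/p₁ = 0.43546 / 0.79796 ≈ 0.5457
  upper = min{1, (1 − p₀)/p₁} = 0.6375 / 0.79796 ≈ 0.7989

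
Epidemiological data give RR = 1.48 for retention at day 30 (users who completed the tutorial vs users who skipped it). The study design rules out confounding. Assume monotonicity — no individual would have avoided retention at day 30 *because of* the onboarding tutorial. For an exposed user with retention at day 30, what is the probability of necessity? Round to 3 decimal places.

PN ≈ 0.324

Under exogeneity and monotonicity, PN = (RR − 1) / RR = 1 − 1/RR.
PN = (1.48 − 1) / 1.48 = 0.48 / 1.48 ≈ 0.3243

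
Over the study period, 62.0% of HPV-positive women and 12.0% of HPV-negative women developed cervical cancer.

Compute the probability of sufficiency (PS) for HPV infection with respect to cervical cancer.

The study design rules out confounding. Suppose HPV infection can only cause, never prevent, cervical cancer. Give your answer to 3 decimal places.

PS ≈ 0.568

p₁ = 0.62, p₀ = 0.12.
Under exogeneity and monotonicity, PS = (p₁ − p₀) / (1 − p₀).
PS = (0.62 − 0.12) / (1 − 0.12) = 0.5 / 0.88 ≈ 0.5682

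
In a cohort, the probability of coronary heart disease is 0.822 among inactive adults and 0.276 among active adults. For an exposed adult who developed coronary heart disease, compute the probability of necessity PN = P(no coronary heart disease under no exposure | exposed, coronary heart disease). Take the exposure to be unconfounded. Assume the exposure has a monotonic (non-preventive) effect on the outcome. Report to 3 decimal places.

Let p₁ = 0.822, p₀ = 0.276.
Under exogeneity and monotonicity, PN = (p₁ − p₀) / p₁.
PN = (0.822 − 0.276) / 0.822 = 0.546 / 0.822 ≈ 0.6642

PN ≈ 0.664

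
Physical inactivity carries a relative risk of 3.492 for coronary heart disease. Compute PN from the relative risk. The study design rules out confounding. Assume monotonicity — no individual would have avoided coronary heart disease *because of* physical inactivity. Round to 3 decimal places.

Under exogeneity and monotonicity, PN = (RR − 1) / RR = 1 − 1/RR.
PN = (3.492 − 1) / 3.492 = 2.492 / 3.492 ≈ 0.7136

PN ≈ 0.714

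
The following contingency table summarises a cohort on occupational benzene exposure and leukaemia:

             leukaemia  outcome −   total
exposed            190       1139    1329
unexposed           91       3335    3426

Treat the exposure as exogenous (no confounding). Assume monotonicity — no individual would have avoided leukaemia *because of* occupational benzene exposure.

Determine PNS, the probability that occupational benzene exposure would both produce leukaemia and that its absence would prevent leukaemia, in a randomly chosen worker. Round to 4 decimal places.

PNS ≈ 0.1164

p₁ = P(outcome | exposed) = 190/1329 = 0.14296
p₀ = P(outcome | unexposed) = 91/3426 = 0.026562
Under exogeneity and monotonicity, PNS = p₁ − p₀.
PNS = 0.14296 − 0.026562 = 0.1164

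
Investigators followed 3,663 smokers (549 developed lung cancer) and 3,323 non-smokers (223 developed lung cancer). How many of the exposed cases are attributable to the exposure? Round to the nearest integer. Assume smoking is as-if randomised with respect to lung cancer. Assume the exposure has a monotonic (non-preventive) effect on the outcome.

about 303 cases

p₁ = P(outcome | exposed) = 549/3663 = 0.14988
p₀ = P(outcome | unexposed) = 223/3323 = 0.067108
PN = (p₁ − p₀)/p₁ = (0.14988 − 0.067108) / 0.14988 ≈ 0.55225.
Attributable cases ≈ PN × (exposed cases) = 0.55225 × 549 ≈ 303.18.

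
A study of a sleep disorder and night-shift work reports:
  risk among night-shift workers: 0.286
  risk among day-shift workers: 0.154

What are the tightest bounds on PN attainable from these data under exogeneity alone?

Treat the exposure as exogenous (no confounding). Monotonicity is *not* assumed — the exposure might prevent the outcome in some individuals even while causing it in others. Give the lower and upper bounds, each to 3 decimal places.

0.462 ≤ PN ≤ 1.000

Let p₁ = 0.286, p₀ = 0.154.
Under exogeneity alone the bounds on PN are max{0,(p₁−p₀)/p₁} ≤ PN ≤ min{1,(1−p₀)/p₁}.
  lower = (p₁ − p₀)/p₁ = 0.132 / 0.286 ≈ 0.4615
  upper = min{1, (1 − p₀)/p₁} = 0.846 / 0.286 ≈ 2.9580 → capped at 1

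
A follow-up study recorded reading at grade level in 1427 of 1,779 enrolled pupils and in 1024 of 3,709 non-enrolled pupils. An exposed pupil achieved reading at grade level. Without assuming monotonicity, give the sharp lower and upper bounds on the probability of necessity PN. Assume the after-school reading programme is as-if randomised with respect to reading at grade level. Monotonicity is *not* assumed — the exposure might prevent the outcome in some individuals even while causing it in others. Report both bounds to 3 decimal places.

0.656 ≤ PN ≤ 0.902

p₁ = P(outcome | exposed) = 1427/1779 = 0.80214
p₀ = P(outcome | unexposed) = 1024/3709 = 0.27609
Under exogeneity alone the bounds on PN are max{0,(p₁−p₀)/p₁} ≤ PN ≤ min{1,(1−p₀)/p₁}.
  lower = (p₁ − p₀)/p₁ = 0.52605 / 0.80214 ≈ 0.6558
  upper = min{1, (1 − p₀)/p₁} = 0.72391 / 0.80214 ≈ 0.9025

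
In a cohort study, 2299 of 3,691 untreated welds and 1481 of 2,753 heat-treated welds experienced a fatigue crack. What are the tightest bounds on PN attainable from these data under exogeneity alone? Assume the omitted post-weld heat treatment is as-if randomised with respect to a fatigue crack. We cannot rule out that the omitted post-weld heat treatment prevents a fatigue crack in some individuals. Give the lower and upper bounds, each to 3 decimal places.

0.136 ≤ PN ≤ 0.742

p₁ = P(outcome | exposed) = 2299/3691 = 0.62287
p₀ = P(outcome | unexposed) = 1481/2753 = 0.53796
Under exogeneity alone the bounds on PN are max{0,(p₁−p₀)/p₁} ≤ PN ≤ min{1,(1−p₀)/p₁}.
  lower = (p₁ − p₀)/p₁ = 0.084908 / 0.62287 ≈ 0.1363
  upper = min{1, (1 − p₀)/p₁} = 0.46204 / 0.62287 ≈ 0.7418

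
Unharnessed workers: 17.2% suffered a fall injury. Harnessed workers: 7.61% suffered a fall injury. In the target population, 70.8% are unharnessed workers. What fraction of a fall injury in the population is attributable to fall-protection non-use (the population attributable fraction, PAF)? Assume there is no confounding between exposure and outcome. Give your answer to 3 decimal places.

p₁ = 0.172, p₀ = 0.0761.
Overall risk P(Y=1) = π·p₁ + (1−π)·p₀ = 0.708×0.172 + 0.292×0.0761 = 0.144.
Under exogeneity, PAF = [P(Y=1) − p₀] / P(Y=1).
PAF = (0.144 − 0.0761) / 0.144 ≈ 0.4715

PAF ≈ 0.472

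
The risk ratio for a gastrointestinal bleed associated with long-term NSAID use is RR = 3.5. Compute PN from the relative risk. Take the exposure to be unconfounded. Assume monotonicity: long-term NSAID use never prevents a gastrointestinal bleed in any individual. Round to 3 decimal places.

PN ≈ 0.714

Under exogeneity and monotonicity, PN = (RR − 1) / RR = 1 − 1/RR.
PN = (3.5 − 1) / 3.5 = 2.5 / 3.5 ≈ 0.7143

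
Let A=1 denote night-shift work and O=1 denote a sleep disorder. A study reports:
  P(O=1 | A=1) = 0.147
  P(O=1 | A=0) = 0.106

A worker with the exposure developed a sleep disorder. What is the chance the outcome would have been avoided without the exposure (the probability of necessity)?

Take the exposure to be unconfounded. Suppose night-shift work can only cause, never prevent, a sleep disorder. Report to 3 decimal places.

PN ≈ 0.279

Let p₁ = 0.147, p₀ = 0.106.
Under exogeneity and monotonicity, PN = (p₁ − p₀) / p₁.
PN = (0.147 − 0.106) / 0.147 = 0.041 / 0.147 ≈ 0.2789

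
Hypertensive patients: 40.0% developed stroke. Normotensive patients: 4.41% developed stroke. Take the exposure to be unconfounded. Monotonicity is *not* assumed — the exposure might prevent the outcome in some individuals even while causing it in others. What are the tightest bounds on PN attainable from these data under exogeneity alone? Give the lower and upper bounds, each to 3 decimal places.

0.890 ≤ PN ≤ 1.000

p₁ = 0.4, p₀ = 0.0441.
Under exogeneity alone the bounds on PN are max{0,(p₁−p₀)/p₁} ≤ PN ≤ min{1,(1−p₀)/p₁}.
  lower = (p₁ − p₀)/p₁ = 0.3559 / 0.4 ≈ 0.8897
  upper = min{1, (1 − p₀)/p₁} = 0.9559 / 0.4 ≈ 2.3897 → capped at 1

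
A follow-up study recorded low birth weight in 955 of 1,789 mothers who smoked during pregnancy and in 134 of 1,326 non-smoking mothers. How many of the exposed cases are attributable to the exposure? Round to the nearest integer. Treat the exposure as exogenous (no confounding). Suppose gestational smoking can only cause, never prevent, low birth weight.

p₁ = P(outcome | exposed) = 955/1789 = 0.53382
p₀ = P(outcome | unexposed) = 134/1326 = 0.10106
PN = (p₁ − p₀)/p₁ = (0.53382 − 0.10106) / 0.53382 ≈ 0.81069.
Attributable cases ≈ PN × (exposed cases) = 0.81069 × 955 ≈ 774.21.

about 774 cases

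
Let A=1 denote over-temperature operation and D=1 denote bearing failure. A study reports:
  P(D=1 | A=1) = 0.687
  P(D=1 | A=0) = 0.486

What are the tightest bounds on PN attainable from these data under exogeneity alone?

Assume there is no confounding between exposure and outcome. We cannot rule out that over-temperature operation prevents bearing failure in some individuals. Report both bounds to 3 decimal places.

Let p₁ = 0.687, p₀ = 0.486.
Under exogeneity alone the bounds on PN are max{0,(p₁−p₀)/p₁} ≤ PN ≤ min{1,(1−p₀)/p₁}.
  lower = (p₁ − p₀)/p₁ = 0.201 / 0.687 ≈ 0.2926
  upper = min{1, (1 − p₀)/p₁} = 0.514 / 0.687 ≈ 0.7482

0.293 ≤ PN ≤ 0.748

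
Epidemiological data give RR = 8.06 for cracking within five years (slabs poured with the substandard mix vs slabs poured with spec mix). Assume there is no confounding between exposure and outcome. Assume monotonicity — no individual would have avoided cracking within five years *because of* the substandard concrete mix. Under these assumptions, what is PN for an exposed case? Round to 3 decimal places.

PN ≈ 0.876

Under exogeneity and monotonicity, PN = (RR − 1) / RR = 1 − 1/RR.
PN = (8.06 − 1) / 8.06 = 7.06 / 8.06 ≈ 0.8759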